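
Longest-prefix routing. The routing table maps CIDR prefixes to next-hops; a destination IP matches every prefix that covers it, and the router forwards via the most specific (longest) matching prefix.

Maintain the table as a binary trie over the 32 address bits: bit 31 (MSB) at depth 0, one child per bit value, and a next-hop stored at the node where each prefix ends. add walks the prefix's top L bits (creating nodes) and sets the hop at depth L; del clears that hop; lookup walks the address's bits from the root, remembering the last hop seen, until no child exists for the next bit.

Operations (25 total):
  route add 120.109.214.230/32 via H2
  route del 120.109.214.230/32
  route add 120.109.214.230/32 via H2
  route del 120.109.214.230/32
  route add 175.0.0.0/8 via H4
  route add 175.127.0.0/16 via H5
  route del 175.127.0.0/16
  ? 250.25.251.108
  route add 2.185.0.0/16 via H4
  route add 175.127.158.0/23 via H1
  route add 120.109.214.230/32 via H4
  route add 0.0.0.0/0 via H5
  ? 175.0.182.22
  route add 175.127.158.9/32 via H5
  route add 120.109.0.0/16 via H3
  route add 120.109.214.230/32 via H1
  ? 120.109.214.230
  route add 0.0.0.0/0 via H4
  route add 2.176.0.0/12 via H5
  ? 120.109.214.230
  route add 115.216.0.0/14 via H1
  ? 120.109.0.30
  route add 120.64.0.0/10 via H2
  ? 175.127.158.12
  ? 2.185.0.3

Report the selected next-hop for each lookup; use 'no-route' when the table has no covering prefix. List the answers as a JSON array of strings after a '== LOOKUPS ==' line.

Apply in order:
  add 120.109.214.230/32 -> H2 at depth 32
  del 120.109.214.230/32 (clear depth 32)
  add 120.109.214.230/32 -> H2 at depth 32
  del 120.109.214.230/32 (clear depth 32)
  add 175.0.0.0/8 -> H4 at depth 8
  add 175.127.0.0/16 -> H5 at depth 16
  del 175.127.0.0/16 (clear depth 16)
  lookup 250.25.251.108: bits 1 walk d0:-→d1:- -> no-route
  add 2.185.0.0/16 -> H4 at depth 16
  add 175.127.158.0/23 -> H1 at depth 23
  add 120.109.214.230/32 -> H4 at depth 32
  add 0.0.0.0/0 -> H5 at depth 0
  lookup 175.0.182.22: bits 101011110 walk d0:H5→d1:-→d2:-→d3:-→d4:-→d5:-→d6:-→d7:-→d8:H4→d9:- -> H4
  add 175.127.158.9/32 -> H5 at depth 32
  add 120.109.0.0/16 -> H3 at depth 16
  add 120.109.214.230/32 -> H1 at depth 32
  lookup 120.109.214.230: bits 01111000011011011101011011100110 walk d0:H5→d1:-→d2:-→d3:-→d4:-→d5:-→d6:-→d7:-→d8:-→d9:-→d10:-→d11:-→d12:-→d13:-→d14:-→d15:-→d16:H3→d17:-→d18:-→d19:-→d20:-→d21:-→d22:-→d23:-→d24:-→d25:-→d26:-→d27:-→d28:-→d29:-→d30:-→d31:-→d32:H1 -> H1
  add 0.0.0.0/0 -> H4 at depth 0
  add 2.176.0.0/12 -> H5 at depth 12
  lookup 120.109.214.230: bits 01111000011011011101011011100110 walk d0:H4→d1:-→d2:-→d3:-→d4:-→d5:-→d6:-→d7:-→d8:-→d9:-→d10:-→d11:-→d12:-→d13:-→d14:-→d15:-→d16:H3→d17:-→d18:-→d19:-→d20:-→d21:-→d22:-→d23:-→d24:-→d25:-→d26:-→d27:-→d28:-→d29:-→d30:-→d31:-→d32:H1 -> H1
  add 115.216.0.0/14 -> H1 at depth 14
  lookup 120.109.0.30: bits 0111100001101101 walk d0:H4→d1:-→d2:-→d3:-→d4:-→d5:-→d6:-→d7:-→d8:-→d9:-→d10:-→d11:-→d12:-→d13:-→d14:-→d15:-→d16:H3 -> H3
  add 120.64.0.0/10 -> H2 at depth 10
  lookup 175.127.158.12: bits 10101111011111111001111000001 walk d0:H4→d1:-→d2:-→d3:-→d4:-→d5:-→d6:-→d7:-→d8:H4→d9:-→d10:-→d11:-→d12:-→d13:-→d14:-→d15:-→d16:-→d17:-→d18:-→d19:-→d20:-→d21:-→d22:-→d23:H1→d24:-→d25:-→d26:-→d27:-→d28:-→d29:- -> H1
  lookup 2.185.0.3: bits 0000001010111001 walk d0:H4→d1:-→d2:-→d3:-→d4:-→d5:-→d6:-→d7:-→d8:-→d9:-→d10:-→d11:-→d12:H5→d13:-→d14:-→d15:-→d16:H4 -> H4

== LOOKUPS ==
["no-route","H4","H1","H1","H3","H1","H4"]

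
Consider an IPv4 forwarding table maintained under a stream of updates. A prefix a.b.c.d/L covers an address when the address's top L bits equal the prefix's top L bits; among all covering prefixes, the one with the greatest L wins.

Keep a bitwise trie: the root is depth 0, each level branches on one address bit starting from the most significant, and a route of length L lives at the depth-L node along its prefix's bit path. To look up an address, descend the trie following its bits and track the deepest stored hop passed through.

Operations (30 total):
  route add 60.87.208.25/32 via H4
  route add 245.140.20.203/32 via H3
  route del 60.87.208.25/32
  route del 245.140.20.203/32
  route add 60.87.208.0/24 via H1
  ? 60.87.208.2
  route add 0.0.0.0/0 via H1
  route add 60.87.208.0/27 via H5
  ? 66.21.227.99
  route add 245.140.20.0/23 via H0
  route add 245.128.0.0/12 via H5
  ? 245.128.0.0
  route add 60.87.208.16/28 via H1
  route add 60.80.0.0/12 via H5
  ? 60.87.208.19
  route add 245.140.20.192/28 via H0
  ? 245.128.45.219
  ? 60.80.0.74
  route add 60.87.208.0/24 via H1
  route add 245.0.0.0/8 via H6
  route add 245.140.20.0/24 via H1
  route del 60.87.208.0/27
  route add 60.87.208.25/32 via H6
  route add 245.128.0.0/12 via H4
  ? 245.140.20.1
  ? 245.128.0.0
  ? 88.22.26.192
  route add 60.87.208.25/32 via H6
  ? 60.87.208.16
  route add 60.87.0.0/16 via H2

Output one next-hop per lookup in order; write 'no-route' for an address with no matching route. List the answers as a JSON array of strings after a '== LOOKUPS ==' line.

Process each operation:
  + 60.87.208.25/32 (H4) depth=32
  + 245.140.20.203/32 (H3) depth=32
  - 60.87.208.25/32 clear@32
  - 245.140.20.203/32 clear@32
  + 60.87.208.0/24 (H1) depth=24
  lookup 60.87.208.2: bits 001111000101011111010000000 walk d0:-→d1:-→d2:-→d3:-→d4:-→d5:-→d6:-→d7:-→d8:-→d9:-→d10:-→d11:-→d12:-→d13:-→d14:-→d15:-→d16:-→d17:-→d18:-→d19:-→d20:-→d21:-→d22:-→d23:-→d24:H1→d25:-→d26:-→d27:- -> H1
  + 0.0.0.0/0 (H1) depth=0
  + 60.87.208.0/27 (H5) depth=27
  lookup 66.21.227.99: bits 0 walk d0:H1→d1:- -> H1
  + 245.140.20.0/23 (H0) depth=23
  + 245.128.0.0/12 (H5) depth=12
  lookup 245.128.0.0: bits 111101011000 walk d0:H1→d1:-→d2:-→d3:-→d4:-→d5:-→d6:-→d7:-→d8:-→d9:-→d10:-→d11:-→d12:H5 -> H5
  + 60.87.208.16/28 (H1) depth=28
  + 60.80.0.0/12 (H5) depth=12
  lookup 60.87.208.19: bits 0011110001010111110100000001 walk d0:H1→d1:-→d2:-→d3:-→d4:-→d5:-→d6:-→d7:-→d8:-→d9:-→d10:-→d11:-→d12:H5→d13:-→d14:-→d15:-→d16:-→d17:-→d18:-→d19:-→d20:-→d21:-→d22:-→d23:-→d24:H1→d25:-→d26:-→d27:H5→d28:H1 -> H1
  + 245.140.20.192/28 (H0) depth=28
  lookup 245.128.45.219: bits 111101011000 walk d0:H1→d1:-→d2:-→d3:-→d4:-→d5:-→d6:-→d7:-→d8:-→d9:-→d10:-→d11:-→d12:H5 -> H5
  lookup 60.80.0.74: bits 0011110001010 walk d0:H1→d1:-→d2:-→d3:-→d4:-→d5:-→d6:-→d7:-→d8:-→d9:-→d10:-→d11:-→d12:H5→d13:- -> H5
  + 60.87.208.0/24 (H1) depth=24
  + 245.0.0.0/8 (H6) depth=8
  + 245.140.20.0/24 (H1) depth=24
  - 60.87.208.0/27 clear@27
  + 60.87.208.25/32 (H6) depth=32
  + 245.128.0.0/12 (H4) depth=12
  lookup 245.140.20.1: bits 111101011000110000010100 walk d0:H1→d1:-→d2:-→d3:-→d4:-→d5:-→d6:-→d7:-→d8:H6→d9:-→d10:-→d11:-→d12:H4→d13:-→d14:-→d15:-→d16:-→d17:-→d18:-→d19:-→d20:-→d21:-→d22:-→d23:H0→d24:H1 -> H1
  lookup 245.128.0.0: bits 111101011000 walk d0:H1→d1:-→d2:-→d3:-→d4:-→d5:-→d6:-→d7:-→d8:H6→d9:-→d10:-→d11:-→d12:H4 -> H4
  lookup 88.22.26.192: bits 0 walk d0:H1→d1:- -> H1
  + 60.87.208.25/32 (H6) depth=32
  lookup 60.87.208.16: bits 0011110001010111110100000001 walk d0:H1→d1:-→d2:-→d3:-→d4:-→d5:-→d6:-→d7:-→d8:-→d9:-→d10:-→d11:-→d12:H5→d13:-→d14:-→d15:-→d16:-→d17:-→d18:-→d19:-→d20:-→d21:-→d22:-→d23:-→d24:H1→d25:-→d26:-→d27:-→d28:H1 -> H1
  + 60.87.0.0/16 (H2) depth=16

== LOOKUPS ==
["H1","H1","H5","H1","H5","H5","H1","H4","H1","H1"]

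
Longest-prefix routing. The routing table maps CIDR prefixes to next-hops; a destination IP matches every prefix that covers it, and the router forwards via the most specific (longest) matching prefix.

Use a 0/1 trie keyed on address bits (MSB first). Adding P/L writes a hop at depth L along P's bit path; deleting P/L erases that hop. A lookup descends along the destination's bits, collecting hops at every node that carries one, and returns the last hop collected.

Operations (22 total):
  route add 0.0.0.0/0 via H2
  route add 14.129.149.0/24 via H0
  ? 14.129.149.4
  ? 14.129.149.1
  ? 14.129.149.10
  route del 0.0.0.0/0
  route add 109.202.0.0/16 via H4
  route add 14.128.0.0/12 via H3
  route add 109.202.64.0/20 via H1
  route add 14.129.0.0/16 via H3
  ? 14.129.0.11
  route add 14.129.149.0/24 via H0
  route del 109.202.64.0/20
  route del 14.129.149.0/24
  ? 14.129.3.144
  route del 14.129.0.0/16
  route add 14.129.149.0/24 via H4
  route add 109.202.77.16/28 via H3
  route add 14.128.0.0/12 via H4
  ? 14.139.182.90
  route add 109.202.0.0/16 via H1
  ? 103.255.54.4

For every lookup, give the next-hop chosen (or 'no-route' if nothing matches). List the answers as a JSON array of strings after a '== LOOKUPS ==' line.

Apply in order:
  + 0.0.0.0/0 (H2) depth=0
  + 14.129.149.0/24 (H0) depth=24
  Q 14.129.149.4: descend 000011101000000110010101 ; hops seen [H2,H0] ; pick H0
  Q 14.129.149.1: descend 000011101000000110010101 ; hops seen [H2,H0] ; pick H0
  Q 14.129.149.10: descend 000011101000000110010101 ; hops seen [H2,H0] ; pick H0
  - 0.0.0.0/0 clear@0
  + 109.202.0.0/16 (H4) depth=16
  + 14.128.0.0/12 (H3) depth=12
  + 109.202.64.0/20 (H1) depth=20
  + 14.129.0.0/16 (H3) depth=16
  Q 14.129.0.11: descend 0000111010000001 ; hops seen [H3,H3] ; pick H3
  + 14.129.149.0/24 (H0) depth=24
  - 109.202.64.0/20 clear@20
  - 14.129.149.0/24 clear@24
  Q 14.129.3.144: descend 0000111010000001 ; hops seen [H3,H3] ; pick H3
  - 14.129.0.0/16 clear@16
  + 14.129.149.0/24 (H4) depth=24
  + 109.202.77.16/28 (H3) depth=28
  + 14.128.0.0/12 (H4) depth=12
  Q 14.139.182.90: descend 000011101000 ; hops seen [H4] ; pick H4
  + 109.202.0.0/16 (H1) depth=16
  Q 103.255.54.4: descend 0110 ; hops seen [∅] ; pick no-route

== LOOKUPS ==
["H0","H0","H0","H3","H3","H4","no-route"]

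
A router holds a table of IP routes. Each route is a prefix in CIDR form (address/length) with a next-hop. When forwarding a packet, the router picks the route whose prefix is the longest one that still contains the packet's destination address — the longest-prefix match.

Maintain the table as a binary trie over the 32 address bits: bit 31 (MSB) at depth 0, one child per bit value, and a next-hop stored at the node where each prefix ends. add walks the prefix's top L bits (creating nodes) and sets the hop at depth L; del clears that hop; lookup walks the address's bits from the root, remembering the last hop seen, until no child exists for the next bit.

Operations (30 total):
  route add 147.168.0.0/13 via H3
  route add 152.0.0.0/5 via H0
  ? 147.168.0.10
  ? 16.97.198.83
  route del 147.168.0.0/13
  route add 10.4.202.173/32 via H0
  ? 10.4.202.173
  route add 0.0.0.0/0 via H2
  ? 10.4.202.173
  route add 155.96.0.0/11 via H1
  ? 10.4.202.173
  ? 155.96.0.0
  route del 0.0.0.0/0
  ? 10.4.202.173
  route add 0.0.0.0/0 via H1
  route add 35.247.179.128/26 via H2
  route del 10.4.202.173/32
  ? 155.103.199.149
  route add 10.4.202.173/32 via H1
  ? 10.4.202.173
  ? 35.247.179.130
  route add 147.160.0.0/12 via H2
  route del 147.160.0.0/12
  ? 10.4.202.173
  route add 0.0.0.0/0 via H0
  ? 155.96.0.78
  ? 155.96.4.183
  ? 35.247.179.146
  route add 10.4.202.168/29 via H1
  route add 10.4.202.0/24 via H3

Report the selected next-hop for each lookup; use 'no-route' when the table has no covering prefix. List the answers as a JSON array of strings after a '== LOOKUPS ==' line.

Trace:
  + 147.168.0.0/13 (H3) depth=13
  + 152.0.0.0/5 (H0) depth=5
  Q 147.168.0.10: descend 1001001110101 ; hops seen [H3] ; pick H3
  Q 16.97.198.83: descend ε ; hops seen [∅] ; pick no-route
  - 147.168.0.0/13 clear@13
  + 10.4.202.173/32 (H0) depth=32
  Q 10.4.202.173: descend 00001010000001001100101010101101 ; hops seen [H0] ; pick H0
  + 0.0.0.0/0 (H2) depth=0
  Q 10.4.202.173: descend 00001010000001001100101010101101 ; hops seen [H2,H0] ; pick H0
  + 155.96.0.0/11 (H1) depth=11
  Q 10.4.202.173: descend 00001010000001001100101010101101 ; hops seen [H2,H0] ; pick H0
  Q 155.96.0.0: descend 10011011011 ; hops seen [H2,H0,H1] ; pick H1
  - 0.0.0.0/0 clear@0
  Q 10.4.202.173: descend 00001010000001001100101010101101 ; hops seen [H0] ; pick H0
  + 0.0.0.0/0 (H1) depth=0
  + 35.247.179.128/26 (H2) depth=26
  - 10.4.202.173/32 clear@32
  Q 155.103.199.149: descend 10011011011 ; hops seen [H1,H0,H1] ; pick H1
  + 10.4.202.173/32 (H1) depth=32
  Q 10.4.202.173: descend 00001010000001001100101010101101 ; hops seen [H1,H1] ; pick H1
  Q 35.247.179.130: descend 00100011111101111011001110 ; hops seen [H1,H2] ; pick H2
  + 147.160.0.0/12 (H2) depth=12
  - 147.160.0.0/12 clear@12
  Q 10.4.202.173: descend 00001010000001001100101010101101 ; hops seen [H1,H1] ; pick H1
  + 0.0.0.0/0 (H0) depth=0
  Q 155.96.0.78: descend 10011011011 ; hops seen [H0,H0,H1] ; pick H1
  Q 155.96.4.183: descend 10011011011 ; hops seen [H0,H0,H1] ; pick H1
  Q 35.247.179.146: descend 00100011111101111011001110 ; hops seen [H0,H2] ; pick H2
  + 10.4.202.168/29 (H1) depth=29
  + 10.4.202.0/24 (H3) depth=24

== LOOKUPS ==
["H3","no-route","H0","H0","H0","H1","H0","H1","H1","H2","H1","H1","H1","H2"]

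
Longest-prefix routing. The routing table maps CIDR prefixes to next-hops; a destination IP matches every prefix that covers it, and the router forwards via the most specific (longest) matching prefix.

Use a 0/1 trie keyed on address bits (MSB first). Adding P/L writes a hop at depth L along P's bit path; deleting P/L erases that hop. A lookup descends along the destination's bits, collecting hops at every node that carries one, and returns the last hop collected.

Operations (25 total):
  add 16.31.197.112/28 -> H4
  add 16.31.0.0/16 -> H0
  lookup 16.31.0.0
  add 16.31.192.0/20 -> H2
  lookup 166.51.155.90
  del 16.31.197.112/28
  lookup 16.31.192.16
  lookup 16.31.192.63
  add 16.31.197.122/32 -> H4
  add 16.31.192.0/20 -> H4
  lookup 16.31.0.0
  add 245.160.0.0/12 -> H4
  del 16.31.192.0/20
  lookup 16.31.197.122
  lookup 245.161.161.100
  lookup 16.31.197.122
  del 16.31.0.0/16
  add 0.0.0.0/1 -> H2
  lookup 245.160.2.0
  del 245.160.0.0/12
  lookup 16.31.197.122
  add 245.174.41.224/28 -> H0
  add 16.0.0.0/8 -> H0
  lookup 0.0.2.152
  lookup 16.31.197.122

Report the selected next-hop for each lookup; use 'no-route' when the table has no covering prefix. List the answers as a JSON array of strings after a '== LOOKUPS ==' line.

Process each operation:
  add 16.31.197.112/28 -> H4 at depth 28
  add 16.31.0.0/16 -> H0 at depth 16
  Q 16.31.0.0: descend 0001000000011111 ; hops seen [H0] ; pick H0
  add 16.31.192.0/20 -> H2 at depth 20
  Q 166.51.155.90: descend ε ; hops seen [∅] ; pick no-route
  - 16.31.197.112/28 clear@28
  Q 16.31.192.16: descend 000100000001111111000 ; hops seen [H0,H2] ; pick H2
  Q 16.31.192.63: descend 000100000001111111000 ; hops seen [H0,H2] ; pick H2
  add 16.31.197.122/32 -> H4 at depth 32
  add 16.31.192.0/20 -> H4 at depth 20
  Q 16.31.0.0: descend 0001000000011111 ; hops seen [H0] ; pick H0
  add 245.160.0.0/12 -> H4 at depth 12
  - 16.31.192.0/20 clear@20
  Q 16.31.197.122: descend 00010000000111111100010101111010 ; hops seen [H0,H4] ; pick H4
  Q 245.161.161.100: descend 111101011010 ; hops seen [H4] ; pick H4
  Q 16.31.197.122: descend 00010000000111111100010101111010 ; hops seen [H0,H4] ; pick H4
  - 16.31.0.0/16 clear@16
  add 0.0.0.0/1 -> H2 at depth 1
  Q 245.160.2.0: descend 111101011010 ; hops seen [H4] ; pick H4
  - 245.160.0.0/12 clear@12
  Q 16.31.197.122: descend 00010000000111111100010101111010 ; hops seen [H2,H4] ; pick H4
  add 245.174.41.224/28 -> H0 at depth 28
  add 16.0.0.0/8 -> H0 at depth 8
  Q 0.0.2.152: descend 000 ; hops seen [H2] ; pick H2
  Q 16.31.197.122: descend 00010000000111111100010101111010 ; hops seen [H2,H0,H4] ; pick H4

== LOOKUPS ==
["H0","no-route","H2","H2","H0","H4","H4","H4","H4","H4","H2","H4"]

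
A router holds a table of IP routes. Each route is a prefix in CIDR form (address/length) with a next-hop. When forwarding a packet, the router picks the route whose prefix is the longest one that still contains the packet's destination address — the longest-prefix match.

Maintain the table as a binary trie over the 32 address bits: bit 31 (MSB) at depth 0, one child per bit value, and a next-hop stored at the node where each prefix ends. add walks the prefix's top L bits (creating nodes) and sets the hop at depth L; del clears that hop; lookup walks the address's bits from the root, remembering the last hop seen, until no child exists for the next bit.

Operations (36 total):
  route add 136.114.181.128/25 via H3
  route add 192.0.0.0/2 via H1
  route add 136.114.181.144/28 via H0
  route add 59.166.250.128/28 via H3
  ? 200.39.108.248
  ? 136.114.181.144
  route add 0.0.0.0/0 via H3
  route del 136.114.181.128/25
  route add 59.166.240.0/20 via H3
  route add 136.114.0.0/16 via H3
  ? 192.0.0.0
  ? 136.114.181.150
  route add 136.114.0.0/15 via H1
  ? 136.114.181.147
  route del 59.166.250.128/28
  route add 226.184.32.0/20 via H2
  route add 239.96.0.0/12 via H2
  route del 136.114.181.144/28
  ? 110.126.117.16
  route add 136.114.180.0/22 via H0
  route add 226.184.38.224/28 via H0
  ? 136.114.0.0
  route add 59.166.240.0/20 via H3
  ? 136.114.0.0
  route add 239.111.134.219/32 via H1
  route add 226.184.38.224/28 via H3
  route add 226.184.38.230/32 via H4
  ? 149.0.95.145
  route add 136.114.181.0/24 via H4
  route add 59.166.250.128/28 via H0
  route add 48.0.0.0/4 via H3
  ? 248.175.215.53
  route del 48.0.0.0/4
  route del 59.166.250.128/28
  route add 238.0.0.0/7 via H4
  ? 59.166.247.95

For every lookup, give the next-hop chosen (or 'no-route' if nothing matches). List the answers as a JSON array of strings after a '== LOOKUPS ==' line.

Trace:
  + 136.114.181.128/25 (H3) depth=25
  + 192.0.0.0/2 (H1) depth=2
  + 136.114.181.144/28 (H0) depth=28
  + 59.166.250.128/28 (H3) depth=28
  Q 200.39.108.248: descend 11 ; hops seen [H1] ; pick H1
  Q 136.114.181.144: descend 1000100001110010101101011001 ; hops seen [H3,H0] ; pick H0
  + 0.0.0.0/0 (H3) depth=0
  - 136.114.181.128/25 clear@25
  + 59.166.240.0/20 (H3) depth=20
  + 136.114.0.0/16 (H3) depth=16
  Q 192.0.0.0: descend 11 ; hops seen [H3,H1] ; pick H1
  Q 136.114.181.150: descend 1000100001110010101101011001 ; hops seen [H3,H3,H0] ; pick H0
  + 136.114.0.0/15 (H1) depth=15
  Q 136.114.181.147: descend 1000100001110010101101011001 ; hops seen [H3,H1,H3,H0] ; pick H0
  - 59.166.250.128/28 clear@28
  + 226.184.32.0/20 (H2) depth=20
  + 239.96.0.0/12 (H2) depth=12
  - 136.114.181.144/28 clear@28
  Q 110.126.117.16: descend 0 ; hops seen [H3] ; pick H3
  + 136.114.180.0/22 (H0) depth=22
  + 226.184.38.224/28 (H0) depth=28
  Q 136.114.0.0: descend 1000100001110010 ; hops seen [H3,H1,H3] ; pick H3
  + 59.166.240.0/20 (H3) depth=20
  Q 136.114.0.0: descend 1000100001110010 ; hops seen [H3,H1,H3] ; pick H3
  + 239.111.134.219/32 (H1) depth=32
  + 226.184.38.224/28 (H3) depth=28
  + 226.184.38.230/32 (H4) depth=32
  Q 149.0.95.145: descend 100 ; hops seen [H3] ; pick H3
  + 136.114.181.0/24 (H4) depth=24
  + 59.166.250.128/28 (H0) depth=28
  + 48.0.0.0/4 (H3) depth=4
  Q 248.175.215.53: descend 111 ; hops seen [H3,H1] ; pick H1
  - 48.0.0.0/4 clear@4
  - 59.166.250.128/28 clear@28
  + 238.0.0.0/7 (H4) depth=7
  Q 59.166.247.95: descend 00111011101001101111 ; hops seen [H3,H3] ; pick H3

== LOOKUPS ==
["H1","H0","H1","H0","H0","H3","H3","H3","H3","H1","H3"]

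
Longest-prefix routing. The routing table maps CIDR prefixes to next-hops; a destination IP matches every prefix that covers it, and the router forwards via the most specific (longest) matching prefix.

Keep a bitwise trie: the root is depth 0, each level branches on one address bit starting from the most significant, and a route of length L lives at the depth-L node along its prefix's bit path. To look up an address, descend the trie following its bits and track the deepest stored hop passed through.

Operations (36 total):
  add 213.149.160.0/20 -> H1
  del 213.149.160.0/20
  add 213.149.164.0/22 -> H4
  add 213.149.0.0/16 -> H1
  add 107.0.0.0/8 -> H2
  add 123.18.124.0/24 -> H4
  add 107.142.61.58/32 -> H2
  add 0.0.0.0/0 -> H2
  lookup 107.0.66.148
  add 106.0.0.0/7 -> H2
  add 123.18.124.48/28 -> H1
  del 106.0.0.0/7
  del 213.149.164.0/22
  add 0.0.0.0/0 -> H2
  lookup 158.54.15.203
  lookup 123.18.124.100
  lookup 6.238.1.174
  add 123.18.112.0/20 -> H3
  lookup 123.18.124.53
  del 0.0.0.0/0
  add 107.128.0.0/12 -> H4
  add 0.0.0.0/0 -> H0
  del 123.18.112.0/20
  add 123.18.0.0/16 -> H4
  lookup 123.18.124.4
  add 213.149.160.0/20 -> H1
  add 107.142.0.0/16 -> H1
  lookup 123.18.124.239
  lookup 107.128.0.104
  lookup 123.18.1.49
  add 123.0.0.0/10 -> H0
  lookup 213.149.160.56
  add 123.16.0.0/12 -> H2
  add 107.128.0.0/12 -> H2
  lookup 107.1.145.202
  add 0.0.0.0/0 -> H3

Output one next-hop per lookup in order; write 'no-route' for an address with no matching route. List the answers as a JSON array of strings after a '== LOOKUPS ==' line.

Apply in order:
  add 213.149.160.0/20 -> H1 at depth 20
  - 213.149.160.0/20 clear@20
  add 213.149.164.0/22 -> H4 at depth 22
  add 213.149.0.0/16 -> H1 at depth 16
  add 107.0.0.0/8 -> H2 at depth 8
  add 123.18.124.0/24 -> H4 at depth 24
  add 107.142.61.58/32 -> H2 at depth 32
  add 0.0.0.0/0 -> H2 at depth 0
  ? 107.0.66.148  path d0:H2→d1:-→d2:-→d3:-→d4:-→d5:-→d6:-→d7:-→d8:H2  best=H2
  add 106.0.0.0/7 -> H2 at depth 7
  add 123.18.124.48/28 -> H1 at depth 28
  - 106.0.0.0/7 clear@7
  - 213.149.164.0/22 clear@22
  add 0.0.0.0/0 -> H2 at depth 0
  ? 158.54.15.203  path d0:H2→d1:-  best=H2
  ? 123.18.124.100  path d0:H2→d1:-→d2:-→d3:-→d4:-→d5:-→d6:-→d7:-→d8:-→d9:-→d10:-→d11:-→d12:-→d13:-→d14:-→d15:-→d16:-→d17:-→d18:-→d19:-→d20:-→d21:-→d22:-→d23:-→d24:H4→d25:-  best=H4
  ? 6.238.1.174  path d0:H2→d1:-  best=H2
  add 123.18.112.0/20 -> H3 at depth 20
  ? 123.18.124.53  path d0:H2→d1:-→d2:-→d3:-→d4:-→d5:-→d6:-→d7:-→d8:-→d9:-→d10:-→d11:-→d12:-→d13:-→d14:-→d15:-→d16:-→d17:-→d18:-→d19:-→d20:H3→d21:-→d22:-→d23:-→d24:H4→d25:-→d26:-→d27:-→d28:H1  best=H1
  - 0.0.0.0/0 clear@0
  add 107.128.0.0/12 -> H4 at depth 12
  add 0.0.0.0/0 -> H0 at depth 0
  - 123.18.112.0/20 clear@20
  add 123.18.0.0/16 -> H4 at depth 16
  ? 123.18.124.4  path d0:H0→d1:-→d2:-→d3:-→d4:-→d5:-→d6:-→d7:-→d8:-→d9:-→d10:-→d11:-→d12:-→d13:-→d14:-→d15:-→d16:H4→d17:-→d18:-→d19:-→d20:-→d21:-→d22:-→d23:-→d24:H4→d25:-→d26:-  best=H4
  add 213.149.160.0/20 -> H1 at depth 20
  add 107.142.0.0/16 -> H1 at depth 16
  ? 123.18.124.239  path d0:H0→d1:-→d2:-→d3:-→d4:-→d5:-→d6:-→d7:-→d8:-→d9:-→d10:-→d11:-→d12:-→d13:-→d14:-→d15:-→d16:H4→d17:-→d18:-→d19:-→d20:-→d21:-→d22:-→d23:-→d24:H4  best=H4
  ? 107.128.0.104  path d0:H0→d1:-→d2:-→d3:-→d4:-→d5:-→d6:-→d7:-→d8:H2→d9:-→d10:-→d11:-→d12:H4  best=H4
  ? 123.18.1.49  path d0:H0→d1:-→d2:-→d3:-→d4:-→d5:-→d6:-→d7:-→d8:-→d9:-→d10:-→d11:-→d12:-→d13:-→d14:-→d15:-→d16:H4→d17:-  best=H4
  add 123.0.0.0/10 -> H0 at depth 10
  ? 213.149.160.56  path d0:H0→d1:-→d2:-→d3:-→d4:-→d5:-→d6:-→d7:-→d8:-→d9:-→d10:-→d11:-→d12:-→d13:-→d14:-→d15:-→d16:H1→d17:-→d18:-→d19:-→d20:H1→d21:-  best=H1
  add 123.16.0.0/12 -> H2 at depth 12
  add 107.128.0.0/12 -> H2 at depth 12
  ? 107.1.145.202  path d0:H0→d1:-→d2:-→d3:-→d4:-→d5:-→d6:-→d7:-→d8:H2  best=H2
  add 0.0.0.0/0 -> H3 at depth 0

== LOOKUPS ==
["H2","H2","H4","H2","H1","H4","H4","H4","H4","H1","H2"]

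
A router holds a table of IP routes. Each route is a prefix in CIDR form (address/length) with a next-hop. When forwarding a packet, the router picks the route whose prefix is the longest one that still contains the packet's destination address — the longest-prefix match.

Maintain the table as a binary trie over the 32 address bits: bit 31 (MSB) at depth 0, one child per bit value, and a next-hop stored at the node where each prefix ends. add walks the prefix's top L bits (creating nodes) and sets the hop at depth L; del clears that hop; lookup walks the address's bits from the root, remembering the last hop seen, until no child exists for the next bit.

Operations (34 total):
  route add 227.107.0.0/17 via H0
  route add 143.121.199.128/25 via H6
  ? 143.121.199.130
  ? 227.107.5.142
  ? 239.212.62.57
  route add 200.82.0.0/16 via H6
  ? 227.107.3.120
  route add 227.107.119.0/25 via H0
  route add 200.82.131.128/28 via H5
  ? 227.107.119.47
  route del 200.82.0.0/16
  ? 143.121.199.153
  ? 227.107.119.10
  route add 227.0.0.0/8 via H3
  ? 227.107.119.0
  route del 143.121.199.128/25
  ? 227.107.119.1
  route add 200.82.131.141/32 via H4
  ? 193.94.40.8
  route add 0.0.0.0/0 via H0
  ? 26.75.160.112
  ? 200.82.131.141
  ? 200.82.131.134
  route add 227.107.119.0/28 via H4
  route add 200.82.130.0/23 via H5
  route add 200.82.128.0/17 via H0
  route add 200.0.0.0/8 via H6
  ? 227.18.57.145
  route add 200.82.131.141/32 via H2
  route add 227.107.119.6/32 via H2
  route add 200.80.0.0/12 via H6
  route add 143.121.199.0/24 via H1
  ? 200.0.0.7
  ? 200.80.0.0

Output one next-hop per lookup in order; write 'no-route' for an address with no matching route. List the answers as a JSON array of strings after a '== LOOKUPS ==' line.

Trace:
  + 227.107.0.0/17 (H0) depth=17
  + 143.121.199.128/25 (H6) depth=25
  Q 143.121.199.130: descend 1000111101111001110001111 ; hops seen [H6] ; pick H6
  Q 227.107.5.142: descend 11100011011010110 ; hops seen [H0] ; pick H0
  Q 239.212.62.57: descend 1110 ; hops seen [∅] ; pick no-route
  + 200.82.0.0/16 (H6) depth=16
  Q 227.107.3.120: descend 11100011011010110 ; hops seen [H0] ; pick H0
  + 227.107.119.0/25 (H0) depth=25
  + 200.82.131.128/28 (H5) depth=28
  Q 227.107.119.47: descend 1110001101101011011101110 ; hops seen [H0,H0] ; pick H0
  - 200.82.0.0/16 clear@16
  Q 143.121.199.153: descend 1000111101111001110001111 ; hops seen [H6] ; pick H6
  Q 227.107.119.10: descend 1110001101101011011101110 ; hops seen [H0,H0] ; pick H0
  + 227.0.0.0/8 (H3) depth=8
  Q 227.107.119.0: descend 1110001101101011011101110 ; hops seen [H3,H0,H0] ; pick H0
  - 143.121.199.128/25 clear@25
  Q 227.107.119.1: descend 1110001101101011011101110 ; hops seen [H3,H0,H0] ; pick H0
  + 200.82.131.141/32 (H4) depth=32
  Q 193.94.40.8: descend 1100 ; hops seen [∅] ; pick no-route
  + 0.0.0.0/0 (H0) depth=0
  Q 26.75.160.112: descend ε ; hops seen [H0] ; pick H0
  Q 200.82.131.141: descend 11001000010100101000001110001101 ; hops seen [H0,H5,H4] ; pick H4
  Q 200.82.131.134: descend 1100100001010010100000111000 ; hops seen [H0,H5] ; pick H5
  + 227.107.119.0/28 (H4) depth=28
  + 200.82.130.0/23 (H5) depth=23
  + 200.82.128.0/17 (H0) depth=17
  + 200.0.0.0/8 (H6) depth=8
  Q 227.18.57.145: descend 111000110 ; hops seen [H0,H3] ; pick H3
  + 200.82.131.141/32 (H2) depth=32
  + 227.107.119.6/32 (H2) depth=32
  + 200.80.0.0/12 (H6) depth=12
  + 143.121.199.0/24 (H1) depth=24
  Q 200.0.0.7: descend 110010000 ; hops seen [H0,H6] ; pick H6
  Q 200.80.0.0: descend 11001000010100 ; hops seen [H0,H6,H6] ; pick H6

== LOOKUPS ==
["H6","H0","no-route","H0","H0","H6","H0","H0","H0","no-route","H0","H4","H5","H3","H6","H6"]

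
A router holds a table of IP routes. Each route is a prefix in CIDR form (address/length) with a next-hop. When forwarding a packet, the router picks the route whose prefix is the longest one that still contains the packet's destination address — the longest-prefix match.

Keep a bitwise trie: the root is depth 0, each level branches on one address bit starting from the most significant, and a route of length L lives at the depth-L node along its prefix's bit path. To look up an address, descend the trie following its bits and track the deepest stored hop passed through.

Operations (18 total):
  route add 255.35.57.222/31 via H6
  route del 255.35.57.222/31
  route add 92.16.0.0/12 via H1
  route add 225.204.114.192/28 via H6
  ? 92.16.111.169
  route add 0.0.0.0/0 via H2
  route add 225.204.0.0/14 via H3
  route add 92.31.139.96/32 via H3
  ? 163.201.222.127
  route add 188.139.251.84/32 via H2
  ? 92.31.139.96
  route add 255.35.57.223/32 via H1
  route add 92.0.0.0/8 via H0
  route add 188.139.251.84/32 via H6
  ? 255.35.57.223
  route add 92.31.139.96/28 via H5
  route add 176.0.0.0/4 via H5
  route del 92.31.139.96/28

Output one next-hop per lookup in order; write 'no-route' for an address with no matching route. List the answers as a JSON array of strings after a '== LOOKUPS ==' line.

Apply in order:
  add 255.35.57.222/31 -> H6 at depth 31
  del 255.35.57.222/31 (clear depth 31)
  add 92.16.0.0/12 -> H1 at depth 12
  add 225.204.114.192/28 -> H6 at depth 28
  ? 92.16.111.169  path d0:-→d1:-→d2:-→d3:-→d4:-→d5:-→d6:-→d7:-→d8:-→d9:-→d10:-→d11:-→d12:H1  best=H1
  add 0.0.0.0/0 -> H2 at depth 0
  add 225.204.0.0/14 -> H3 at depth 14
  add 92.31.139.96/32 -> H3 at depth 32
  ? 163.201.222.127  path d0:H2→d1:-  best=H2
  add 188.139.251.84/32 -> H2 at depth 32
  ? 92.31.139.96  path d0:H2→d1:-→d2:-→d3:-→d4:-→d5:-→d6:-→d7:-→d8:-→d9:-→d10:-→d11:-→d12:H1→d13:-→d14:-→d15:-→d16:-→d17:-→d18:-→d19:-→d20:-→d21:-→d22:-→d23:-→d24:-→d25:-→d26:-→d27:-→d28:-→d29:-→d30:-→d31:-→d32:H3  best=H3
  add 255.35.57.223/32 -> H1 at depth 32
  add 92.0.0.0/8 -> H0 at depth 8
  add 188.139.251.84/32 -> H6 at depth 32
  ? 255.35.57.223  path d0:H2→d1:-→d2:-→d3:-→d4:-→d5:-→d6:-→d7:-→d8:-→d9:-→d10:-→d11:-→d12:-→d13:-→d14:-→d15:-→d16:-→d17:-→d18:-→d19:-→d20:-→d21:-→d22:-→d23:-→d24:-→d25:-→d26:-→d27:-→d28:-→d29:-→d30:-→d31:-→d32:H1  best=H1
  add 92.31.139.96/28 -> H5 at depth 28
  add 176.0.0.0/4 -> H5 at depth 4
  del 92.31.139.96/28 (clear depth 28)

== LOOKUPS ==
["H1","H2","H3","H1"]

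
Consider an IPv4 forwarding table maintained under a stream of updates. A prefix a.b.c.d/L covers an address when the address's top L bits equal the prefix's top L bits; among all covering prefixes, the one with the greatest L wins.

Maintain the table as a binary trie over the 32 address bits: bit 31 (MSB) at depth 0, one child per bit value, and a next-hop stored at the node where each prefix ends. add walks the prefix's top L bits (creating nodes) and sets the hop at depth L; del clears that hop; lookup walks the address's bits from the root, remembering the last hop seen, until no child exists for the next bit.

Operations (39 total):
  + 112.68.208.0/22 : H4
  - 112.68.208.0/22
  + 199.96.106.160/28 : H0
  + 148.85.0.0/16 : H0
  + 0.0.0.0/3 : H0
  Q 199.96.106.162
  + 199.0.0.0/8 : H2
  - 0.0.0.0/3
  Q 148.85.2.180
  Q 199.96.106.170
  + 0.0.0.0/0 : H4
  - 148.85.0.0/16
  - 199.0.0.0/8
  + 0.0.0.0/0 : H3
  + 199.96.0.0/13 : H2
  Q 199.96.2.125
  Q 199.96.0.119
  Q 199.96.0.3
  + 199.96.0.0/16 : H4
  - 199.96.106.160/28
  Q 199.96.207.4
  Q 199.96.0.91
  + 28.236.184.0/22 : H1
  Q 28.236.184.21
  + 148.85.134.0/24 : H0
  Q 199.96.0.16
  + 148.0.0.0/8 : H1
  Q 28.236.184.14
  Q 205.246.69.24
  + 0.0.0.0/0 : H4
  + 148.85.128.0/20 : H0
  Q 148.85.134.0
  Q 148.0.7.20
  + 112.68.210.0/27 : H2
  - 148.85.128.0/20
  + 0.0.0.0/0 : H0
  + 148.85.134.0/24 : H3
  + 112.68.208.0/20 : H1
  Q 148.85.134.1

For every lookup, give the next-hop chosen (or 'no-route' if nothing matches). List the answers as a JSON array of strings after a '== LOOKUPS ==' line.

Process each operation:
  + 112.68.208.0/22 (H4) depth=22
  - 112.68.208.0/22 clear@22
  + 199.96.106.160/28 (H0) depth=28
  + 148.85.0.0/16 (H0) depth=16
  + 0.0.0.0/3 (H0) depth=3
  lookup 199.96.106.162: bits 1100011101100000011010101010 walk d0:-→d1:-→d2:-→d3:-→d4:-→d5:-→d6:-→d7:-→d8:-→d9:-→d10:-→d11:-→d12:-→d13:-→d14:-→d15:-→d16:-→d17:-→d18:-→d19:-→d20:-→d21:-→d22:-→d23:-→d24:-→d25:-→d26:-→d27:-→d28:H0 -> H0
  + 199.0.0.0/8 (H2) depth=8
  - 0.0.0.0/3 clear@3
  lookup 148.85.2.180: bits 1001010001010101 walk d0:-→d1:-→d2:-→d3:-→d4:-→d5:-→d6:-→d7:-→d8:-→d9:-→d10:-→d11:-→d12:-→d13:-→d14:-→d15:-→d16:H0 -> H0
  lookup 199.96.106.170: bits 1100011101100000011010101010 walk d0:-→d1:-→d2:-→d3:-→d4:-→d5:-→d6:-→d7:-→d8:H2→d9:-→d10:-→d11:-→d12:-→d13:-→d14:-→d15:-→d16:-→d17:-→d18:-→d19:-→d20:-→d21:-→d22:-→d23:-→d24:-→d25:-→d26:-→d27:-→d28:H0 -> H0
  + 0.0.0.0/0 (H4) depth=0
  - 148.85.0.0/16 clear@16
  - 199.0.0.0/8 clear@8
  + 0.0.0.0/0 (H3) depth=0
  + 199.96.0.0/13 (H2) depth=13
  lookup 199.96.2.125: bits 11000111011000000 walk d0:H3→d1:-→d2:-→d3:-→d4:-→d5:-→d6:-→d7:-→d8:-→d9:-→d10:-→d11:-→d12:-→d13:H2→d14:-→d15:-→d16:-→d17:- -> H2
  lookup 199.96.0.119: bits 11000111011000000 walk d0:H3→d1:-→d2:-→d3:-→d4:-→d5:-→d6:-→d7:-→d8:-→d9:-→d10:-→d11:-→d12:-→d13:H2→d14:-→d15:-→d16:-→d17:- -> H2
  lookup 199.96.0.3: bits 11000111011000000 walk d0:H3→d1:-→d2:-→d3:-→d4:-→d5:-→d6:-→d7:-→d8:-→d9:-→d10:-→d11:-→d12:-→d13:H2→d14:-→d15:-→d16:-→d17:- -> H2
  + 199.96.0.0/16 (H4) depth=16
  - 199.96.106.160/28 clear@28
  lookup 199.96.207.4: bits 1100011101100000 walk d0:H3→d1:-→d2:-→d3:-→d4:-→d5:-→d6:-→d7:-→d8:-→d9:-→d10:-→d11:-→d12:-→d13:H2→d14:-→d15:-→d16:H4 -> H4
  lookup 199.96.0.91: bits 11000111011000000 walk d0:H3→d1:-→d2:-→d3:-→d4:-→d5:-→d6:-→d7:-→d8:-→d9:-→d10:-→d11:-→d12:-→d13:H2→d14:-→d15:-→d16:H4→d17:- -> H4
  + 28.236.184.0/22 (H1) depth=22
  lookup 28.236.184.21: bits 0001110011101100101110 walk d0:H3→d1:-→d2:-→d3:-→d4:-→d5:-→d6:-→d7:-→d8:-→d9:-→d10:-→d11:-→d12:-→d13:-→d14:-→d15:-→d16:-→d17:-→d18:-→d19:-→d20:-→d21:-→d22:H1 -> H1
  + 148.85.134.0/24 (H0) depth=24
  lookup 199.96.0.16: bits 11000111011000000 walk d0:H3→d1:-→d2:-→d3:-→d4:-→d5:-→d6:-→d7:-→d8:-→d9:-→d10:-→d11:-→d12:-→d13:H2→d14:-→d15:-→d16:H4→d17:- -> H4
  + 148.0.0.0/8 (H1) depth=8
  lookup 28.236.184.14: bits 0001110011101100101110 walk d0:H3→d1:-→d2:-→d3:-→d4:-→d5:-→d6:-→d7:-→d8:-→d9:-→d10:-→d11:-→d12:-→d13:-→d14:-→d15:-→d16:-→d17:-→d18:-→d19:-→d20:-→d21:-→d22:H1 -> H1
  lookup 205.246.69.24: bits 1100 walk d0:H3→d1:-→d2:-→d3:-→d4:- -> H3
  + 0.0.0.0/0 (H4) depth=0
  + 148.85.128.0/20 (H0) depth=20
  lookup 148.85.134.0: bits 100101000101010110000110 walk d0:H4→d1:-→d2:-→d3:-→d4:-→d5:-→d6:-→d7:-→d8:H1→d9:-→d10:-→d11:-→d12:-→d13:-→d14:-→d15:-→d16:-→d17:-→d18:-→d19:-→d20:H0→d21:-→d22:-→d23:-→d24:H0 -> H0
  lookup 148.0.7.20: bits 100101000 walk d0:H4→d1:-→d2:-→d3:-→d4:-→d5:-→d6:-→d7:-→d8:H1→d9:- -> H1
  + 112.68.210.0/27 (H2) depth=27
  - 148.85.128.0/20 clear@20
  + 0.0.0.0/0 (H0) depth=0
  + 148.85.134.0/24 (H3) depth=24
  + 112.68.208.0/20 (H1) depth=20
  lookup 148.85.134.1: bits 100101000101010110000110 walk d0:H0→d1:-→d2:-→d3:-→d4:-→d5:-→d6:-→d7:-→d8:H1→d9:-→d10:-→d11:-→d12:-→d13:-→d14:-→d15:-→d16:-→d17:-→d18:-→d19:-→d20:-→d21:-→d22:-→d23:-→d24:H3 -> H3

== LOOKUPS ==
["H0","H0","H0","H2","H2","H2","H4","H4","H1","H4","H1","H3","H0","H1","H3"]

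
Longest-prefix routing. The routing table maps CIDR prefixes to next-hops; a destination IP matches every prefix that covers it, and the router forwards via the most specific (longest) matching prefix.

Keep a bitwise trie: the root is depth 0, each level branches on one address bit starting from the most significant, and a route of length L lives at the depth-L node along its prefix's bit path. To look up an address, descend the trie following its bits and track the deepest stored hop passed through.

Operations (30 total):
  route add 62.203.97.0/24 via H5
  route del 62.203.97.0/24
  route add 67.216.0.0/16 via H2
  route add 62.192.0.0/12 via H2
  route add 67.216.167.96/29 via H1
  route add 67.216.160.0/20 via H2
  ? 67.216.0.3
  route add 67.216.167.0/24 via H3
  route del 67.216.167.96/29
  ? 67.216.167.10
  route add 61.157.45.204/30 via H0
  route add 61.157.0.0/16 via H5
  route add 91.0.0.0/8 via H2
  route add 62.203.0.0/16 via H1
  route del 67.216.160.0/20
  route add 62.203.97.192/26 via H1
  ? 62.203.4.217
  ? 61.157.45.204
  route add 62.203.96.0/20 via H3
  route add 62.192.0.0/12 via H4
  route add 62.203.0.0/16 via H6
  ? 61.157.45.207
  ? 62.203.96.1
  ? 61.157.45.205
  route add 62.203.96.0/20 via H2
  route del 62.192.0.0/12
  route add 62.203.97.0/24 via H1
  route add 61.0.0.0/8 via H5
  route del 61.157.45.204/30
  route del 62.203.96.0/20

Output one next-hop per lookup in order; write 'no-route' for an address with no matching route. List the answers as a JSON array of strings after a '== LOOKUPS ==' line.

Apply in order:
  add 62.203.97.0/24 -> H5 at depth 24
  del 62.203.97.0/24 (clear depth 24)
  add 67.216.0.0/16 -> H2 at depth 16
  add 62.192.0.0/12 -> H2 at depth 12
  add 67.216.167.96/29 -> H1 at depth 29
  add 67.216.160.0/20 -> H2 at depth 20
  Q 67.216.0.3: descend 0100001111011000 ; hops seen [H2] ; pick H2
  add 67.216.167.0/24 -> H3 at depth 24
  del 67.216.167.96/29 (clear depth 29)
  Q 67.216.167.10: descend 0100001111011000101001110 ; hops seen [H2,H2,H3] ; pick H3
  add 61.157.45.204/30 -> H0 at depth 30
  add 61.157.0.0/16 -> H5 at depth 16
  add 91.0.0.0/8 -> H2 at depth 8
  add 62.203.0.0/16 -> H1 at depth 16
  del 67.216.160.0/20 (clear depth 20)
  add 62.203.97.192/26 -> H1 at depth 26
  Q 62.203.4.217: descend 00111110110010110 ; hops seen [H2,H1] ; pick H1
  Q 61.157.45.204: descend 001111011001110100101101110011 ; hops seen [H5,H0] ; pick H0
  add 62.203.96.0/20 -> H3 at depth 20
  add 62.192.0.0/12 -> H4 at depth 12
  add 62.203.0.0/16 -> H6 at depth 16
  Q 61.157.45.207: descend 001111011001110100101101110011 ; hops seen [H5,H0] ; pick H0
  Q 62.203.96.1: descend 00111110110010110110000 ; hops seen [H4,H6,H3] ; pick H3
  Q 61.157.45.205: descend 001111011001110100101101110011 ; hops seen [H5,H0] ; pick H0
  add 62.203.96.0/20 -> H2 at depth 20
  del 62.192.0.0/12 (clear depth 12)
  add 62.203.97.0/24 -> H1 at depth 24
  add 61.0.0.0/8 -> H5 at depth 8
  del 61.157.45.204/30 (clear depth 30)
  del 62.203.96.0/20 (clear depth 20)

== LOOKUPS ==
["H2","H3","H1","H0","H0","H3","H0"]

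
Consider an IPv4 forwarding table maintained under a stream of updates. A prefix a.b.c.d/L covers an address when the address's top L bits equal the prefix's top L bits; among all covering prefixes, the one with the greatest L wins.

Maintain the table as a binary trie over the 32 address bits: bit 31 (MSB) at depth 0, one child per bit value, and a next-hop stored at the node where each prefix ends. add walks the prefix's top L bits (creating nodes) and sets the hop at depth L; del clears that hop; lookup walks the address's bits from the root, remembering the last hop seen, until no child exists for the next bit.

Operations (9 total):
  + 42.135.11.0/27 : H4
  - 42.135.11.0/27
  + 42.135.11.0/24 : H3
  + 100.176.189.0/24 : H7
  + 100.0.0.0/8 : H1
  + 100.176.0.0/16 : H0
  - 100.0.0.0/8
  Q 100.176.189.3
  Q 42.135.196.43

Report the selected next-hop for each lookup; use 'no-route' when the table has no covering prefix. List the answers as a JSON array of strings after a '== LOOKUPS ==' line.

Process each operation:
  + 42.135.11.0/27 (H4) depth=27
  - 42.135.11.0/27 clear@27
  + 42.135.11.0/24 (H3) depth=24
  + 100.176.189.0/24 (H7) depth=24
  + 100.0.0.0/8 (H1) depth=8
  + 100.176.0.0/16 (H0) depth=16
  - 100.0.0.0/8 clear@8
  lookup 100.176.189.3: bits 011001001011000010111101 walk d0:-→d1:-→d2:-→d3:-→d4:-→d5:-→d6:-→d7:-→d8:-→d9:-→d10:-→d11:-→d12:-→d13:-→d14:-→d15:-→d16:H0→d17:-→d18:-→d19:-→d20:-→d21:-→d22:-→d23:-→d24:H7 -> H7
  lookup 42.135.196.43: bits 0010101010000111 walk d0:-→d1:-→d2:-→d3:-→d4:-→d5:-→d6:-→d7:-→d8:-→d9:-→d10:-→d11:-→d12:-→d13:-→d14:-→d15:-→d16:- -> no-route

== LOOKUPS ==
["H7","no-route"]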